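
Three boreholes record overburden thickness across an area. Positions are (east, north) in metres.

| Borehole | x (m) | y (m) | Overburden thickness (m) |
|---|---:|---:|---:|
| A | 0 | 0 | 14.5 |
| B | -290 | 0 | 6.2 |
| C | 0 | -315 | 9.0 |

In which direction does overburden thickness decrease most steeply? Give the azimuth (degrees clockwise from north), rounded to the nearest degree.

∂d/∂x = (6.2 − 14.5) / (-290 − 0) = +0.02862
∂d/∂y = (9.0 − 14.5) / (-315 − 0) = +0.01746
Steepest decrease is along −∇f: components (-0.02862 E, -0.01746 N).
Azimuth = atan2(-0.02862, -0.01746) = 238.6° ≈ 239°.

239°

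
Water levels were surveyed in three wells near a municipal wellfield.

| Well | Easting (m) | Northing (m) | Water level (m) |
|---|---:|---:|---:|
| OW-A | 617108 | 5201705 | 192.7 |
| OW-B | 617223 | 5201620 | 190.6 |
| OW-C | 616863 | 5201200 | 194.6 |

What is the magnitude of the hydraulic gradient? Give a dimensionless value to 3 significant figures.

0.0159

Three-point gradient (reference OW-A): Δ to OW-B = (115, -85, -2.1), Δ to OW-C = (-245, -505, +1.9).
∂h/∂x = -0.01549, ∂h/∂y = +0.003752 (det = -78900).
|∇h| = √(-0.01549² + 0.003752²) = 0.01594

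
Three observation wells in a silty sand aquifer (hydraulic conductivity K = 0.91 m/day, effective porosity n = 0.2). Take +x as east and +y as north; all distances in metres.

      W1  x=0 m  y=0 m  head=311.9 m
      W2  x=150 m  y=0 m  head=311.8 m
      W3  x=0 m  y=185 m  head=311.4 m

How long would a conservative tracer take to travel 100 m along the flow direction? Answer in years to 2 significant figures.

22 years

∂h/∂x = (311.8 − 311.9) / (150 − 0) = -0.0006667
∂h/∂y = (311.4 − 311.9) / (185 − 0) = -0.002703
|∇h| = √(-0.0006667² + -0.002703²) = 0.002784
Seepage velocity v = K·i/n = 0.91 × 0.002784 / 0.2 = 0.01267 m/day.
t = 100 / 0.01267 = 7893 days = 21.6 years.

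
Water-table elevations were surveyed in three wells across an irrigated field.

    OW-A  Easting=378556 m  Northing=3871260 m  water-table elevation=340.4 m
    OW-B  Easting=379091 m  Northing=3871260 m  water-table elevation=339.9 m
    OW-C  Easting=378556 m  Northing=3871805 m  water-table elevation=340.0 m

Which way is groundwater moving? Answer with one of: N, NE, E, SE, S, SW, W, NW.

NE

∂h/∂x = (339.9 − 340.4) / (379091 − 378556) = -0.0009346
∂h/∂y = (340.0 − 340.4) / (3871805 − 3871260) = -0.0007339
Flow = −∇h = (+0.0009346 east, +0.0007339 north), which points northeast.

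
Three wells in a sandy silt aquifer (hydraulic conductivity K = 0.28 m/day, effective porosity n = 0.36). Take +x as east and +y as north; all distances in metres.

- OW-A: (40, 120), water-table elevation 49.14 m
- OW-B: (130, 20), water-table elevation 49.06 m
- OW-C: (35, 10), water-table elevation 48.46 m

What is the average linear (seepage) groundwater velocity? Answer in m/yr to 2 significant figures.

With h = a·x + b·y + c and OW-A as origin, the differences give:
  90·a + (-100)·b = -0.08
  (-5)·a + (-110)·b = -0.68
Eliminate b (×(-110) and ×(-100), subtract): -10400·a = -59.200 → a = ∂h/∂x = +0.005692
Back-substitute: b = ∂h/∂y = +0.005923.
|∇h| = √(0.005692² + 0.005923²) = 0.008215
Seepage velocity v = K·i/n = 0.28 × 0.008215 / 0.36 = 0.006389 m/day = 2.334 m/yr.

2.3 m/yr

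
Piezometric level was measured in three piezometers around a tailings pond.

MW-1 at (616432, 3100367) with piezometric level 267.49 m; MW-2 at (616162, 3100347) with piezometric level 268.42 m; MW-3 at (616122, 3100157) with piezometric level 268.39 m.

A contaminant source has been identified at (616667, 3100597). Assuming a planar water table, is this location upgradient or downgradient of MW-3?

downgradient

Differences from MW-1: to MW-2 (Δx, Δy, Δh) = (-270, -20, +0.93); to MW-3 = (-310, -210, +0.90).
Solve a·Δx + b·Δy = Δh: det = (-270)·(-210) − (-310)·(-20) = 50500.
∂h/∂x = [(+0.93)·(-210) − (+0.90)·(-20)] / 50500 = -0.003511
∂h/∂y = [(-270)·(+0.90) − (-310)·(+0.93)] / 50500 = +0.0008970
Head at (616667, 3100597) = 267.49 + (-0.003511)·(235) + (+0.0008970)·(230) = 266.87 m.
That is lower than the 268.39 m at MW-3, so the point is downgradient.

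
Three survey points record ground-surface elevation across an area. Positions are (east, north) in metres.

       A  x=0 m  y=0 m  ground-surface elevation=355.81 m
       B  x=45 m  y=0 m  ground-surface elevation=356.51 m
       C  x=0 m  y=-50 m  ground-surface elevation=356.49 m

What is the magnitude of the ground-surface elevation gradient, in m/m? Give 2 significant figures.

∂z/∂x = (356.51 − 355.81) / (45 − 0) = +0.01556
∂z/∂y = (356.49 − 355.81) / (-50 − 0) = -0.01360
|∇f| = √(0.01556² + -0.01360²) = 0.02067 m/m

0.021 m/m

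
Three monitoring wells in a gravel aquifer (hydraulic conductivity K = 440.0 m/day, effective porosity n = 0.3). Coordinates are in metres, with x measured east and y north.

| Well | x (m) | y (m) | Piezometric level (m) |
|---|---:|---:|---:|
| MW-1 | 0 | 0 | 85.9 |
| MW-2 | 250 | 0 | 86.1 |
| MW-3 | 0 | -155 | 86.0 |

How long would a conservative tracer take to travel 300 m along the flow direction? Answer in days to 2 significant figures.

∂h/∂x = (86.1 − 85.9) / (250 − 0) = +0.0008000
∂h/∂y = (86.0 − 85.9) / (-155 − 0) = -0.0006452
|∇h| = √(0.0008000² + -0.0006452²) = 0.001028
Seepage velocity v = K·i/n = 440.0 × 0.001028 / 0.3 = 1.508 m/day.
t = 300 / 1.508 = 198.9 days.

200 days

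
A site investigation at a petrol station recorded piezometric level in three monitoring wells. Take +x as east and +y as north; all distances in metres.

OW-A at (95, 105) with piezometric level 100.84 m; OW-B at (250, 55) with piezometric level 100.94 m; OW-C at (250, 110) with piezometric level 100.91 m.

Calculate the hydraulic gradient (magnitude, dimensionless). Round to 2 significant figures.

0.00072

Differences from OW-A: to OW-B (Δx, Δy, Δh) = (155, -50, +0.10); to OW-C = (155, 5, +0.07).
Solve a·Δx + b·Δy = Δh: det = 155·5 − 155·(-50) = 8525.
∂h/∂x = [(+0.10)·5 − (+0.07)·(-50)] / 8525 = +0.0004692
∂h/∂y = [155·(+0.07) − 155·(+0.10)] / 8525 = -0.0005455
|∇h| = √(0.0004692² + -0.0005455²) = 0.0007195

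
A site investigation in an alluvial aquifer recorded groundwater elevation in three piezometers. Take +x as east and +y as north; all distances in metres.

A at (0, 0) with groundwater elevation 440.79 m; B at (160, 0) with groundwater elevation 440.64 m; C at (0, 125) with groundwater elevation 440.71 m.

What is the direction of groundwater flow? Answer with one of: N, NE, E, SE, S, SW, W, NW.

∂h/∂x = (440.64 − 440.79) / (160 − 0) = -0.0009375
∂h/∂y = (440.71 − 440.79) / (125 − 0) = -0.0006400
Flow = −∇h = (+0.0009375 east, +0.0006400 north), which points northeast.

NE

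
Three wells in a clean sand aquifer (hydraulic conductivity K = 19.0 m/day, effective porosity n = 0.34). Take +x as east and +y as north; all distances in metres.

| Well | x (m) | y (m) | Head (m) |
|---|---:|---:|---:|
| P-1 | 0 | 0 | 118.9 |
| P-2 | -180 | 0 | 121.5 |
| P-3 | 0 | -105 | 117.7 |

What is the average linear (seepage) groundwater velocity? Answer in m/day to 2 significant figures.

∂h/∂x = (121.5 − 118.9) / (-180 − 0) = -0.01444
∂h/∂y = (117.7 − 118.9) / (-105 − 0) = +0.01143
|∇h| = √(-0.01444² + 0.01143²) = 0.01842
Seepage velocity v = K·i/n = 19.0 × 0.01842 / 0.34 = 1.029 m/day.

1.0 m/day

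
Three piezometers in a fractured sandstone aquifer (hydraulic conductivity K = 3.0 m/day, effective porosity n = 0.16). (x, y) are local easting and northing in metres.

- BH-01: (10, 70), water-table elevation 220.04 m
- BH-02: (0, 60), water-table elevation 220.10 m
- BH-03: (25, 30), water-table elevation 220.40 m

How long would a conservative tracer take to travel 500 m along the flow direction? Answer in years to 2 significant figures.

8.6 years

Taking BH-01 as reference: BH-02−BH-01 = (-10, -10, +0.06); BH-03−BH-01 = (15, -40, +0.36).
Determinant of the coordinate differences = (-10)·(-40) − 15·(-10) = 550.
∂h/∂x = [(+0.06)·(-40) − (+0.36)·(-10)] / 550 = +0.002182
∂h/∂y = [(-10)·(+0.36) − 15·(+0.06)] / 550 = -0.008182
|∇h| = √(0.002182² + -0.008182²) = 0.008468
Seepage velocity v = K·i/n = 3.0 × 0.008468 / 0.16 = 0.1588 m/day.
t = 500 / 0.1588 = 3149 days = 8.62 years.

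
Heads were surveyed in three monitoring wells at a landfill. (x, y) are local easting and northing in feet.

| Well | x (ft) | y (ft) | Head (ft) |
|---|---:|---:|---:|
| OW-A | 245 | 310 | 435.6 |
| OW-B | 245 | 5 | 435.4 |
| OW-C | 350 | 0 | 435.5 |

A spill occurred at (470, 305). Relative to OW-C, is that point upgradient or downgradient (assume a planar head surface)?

upgradient

Taking OW-A as reference: OW-B−OW-A = (0, -305, -0.2); OW-C−OW-A = (105, -310, -0.1).
Solve a·Δx + b·Δy = Δh: det = 0·(-310) − 105·(-305) = 32025.
∂h/∂x = [(-0.2)·(-310) − (-0.1)·(-305)] / 32025 = +0.0009836
∂h/∂y = [0·(-0.1) − 105·(-0.2)] / 32025 = +0.0006557
Head at (470, 305) = 435.6 + (+0.0009836)·(225) + (+0.0006557)·(-5) = 435.82 ft.
That is higher than the 435.5 ft at OW-C, so the point is upgradient.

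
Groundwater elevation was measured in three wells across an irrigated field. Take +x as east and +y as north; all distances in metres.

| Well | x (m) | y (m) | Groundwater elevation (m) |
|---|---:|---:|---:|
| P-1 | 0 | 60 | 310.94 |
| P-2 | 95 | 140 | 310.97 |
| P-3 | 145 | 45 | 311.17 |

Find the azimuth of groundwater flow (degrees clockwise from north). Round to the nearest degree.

Differences from P-1: to P-2 (Δx, Δy, Δh) = (95, 80, +0.03); to P-3 = (145, -15, +0.23).
Determinant of the coordinate differences = 95·(-15) − 145·80 = -13025.
∂h/∂x = [(+0.03)·(-15) − (+0.23)·80] / -13025 = +0.001447
∂h/∂y = [95·(+0.23) − 145·(+0.03)] / -13025 = -0.001344
Flow direction (−∇h) has components (-0.001447 E, +0.001344 N).
Azimuth = atan2(E, N) = atan2(-0.001447, +0.001344) = 312.9° ≈ 313°.

313°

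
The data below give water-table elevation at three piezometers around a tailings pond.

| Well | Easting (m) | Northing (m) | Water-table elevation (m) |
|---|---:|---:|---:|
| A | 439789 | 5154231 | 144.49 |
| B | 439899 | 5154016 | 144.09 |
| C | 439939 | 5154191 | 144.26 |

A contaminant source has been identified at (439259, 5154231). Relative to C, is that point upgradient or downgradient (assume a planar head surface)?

With h = a·x + b·y + c and A as origin, the differences give:
  110·a + (-215)·b = -0.40
  150·a + (-40)·b = -0.23
Eliminate b (×(-40) and ×(-215), subtract): 27850·a = -33.450 → a = ∂h/∂x = -0.001201
Back-substitute: b = ∂h/∂y = +0.001246.
Head at (439259, 5154231) = 144.49 + (-0.001201)·(-530) + (+0.001246)·(0) = 145.13 m.
That is higher than the 144.26 m at C, so the point is upgradient.

upgradient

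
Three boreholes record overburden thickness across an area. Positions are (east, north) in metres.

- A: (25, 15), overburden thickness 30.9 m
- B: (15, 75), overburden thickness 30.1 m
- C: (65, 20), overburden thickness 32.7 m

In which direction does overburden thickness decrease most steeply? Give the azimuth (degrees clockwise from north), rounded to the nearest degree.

277°

Differences from A: to B (Δx, Δy, Δh) = (-10, 60, -0.8); to C = (40, 5, +1.8).
Determinant of the coordinate differences = (-10)·5 − 40·60 = -2450.
∂d/∂x = [(-0.8)·5 − (+1.8)·60] / -2450 = +0.04571
∂d/∂y = [(-10)·(+1.8) − 40·(-0.8)] / -2450 = -0.005714
Steepest decrease is along −∇f: components (-0.04571 E, +0.005714 N).
Azimuth = atan2(-0.04571, +0.005714) = 277.1° ≈ 277°.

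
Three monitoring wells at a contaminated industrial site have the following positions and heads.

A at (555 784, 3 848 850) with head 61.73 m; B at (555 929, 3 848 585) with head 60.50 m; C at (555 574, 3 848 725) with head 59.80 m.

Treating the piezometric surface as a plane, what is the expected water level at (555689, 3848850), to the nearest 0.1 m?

Three-point gradient (reference A): Δ to B = (145, -265, -1.23), Δ to C = (-210, -125, -1.93).
∂h/∂x = +0.004849, ∂h/∂y = +0.007294 (det = -73775).
h(555689, 3848850) = 61.73 + (+0.004849)·(-95) + (+0.007294)·(0) = 61.73 -0.461 +0.000 = 61.269 m.

61.3 m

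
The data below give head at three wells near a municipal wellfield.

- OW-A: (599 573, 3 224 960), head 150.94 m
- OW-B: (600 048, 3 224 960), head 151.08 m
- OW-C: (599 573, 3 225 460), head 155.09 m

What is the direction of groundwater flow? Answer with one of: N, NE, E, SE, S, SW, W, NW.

∂h/∂x = (151.08 − 150.94) / (600048 − 599573) = +0.0002947
∂h/∂y = (155.09 − 150.94) / (3225460 − 3224960) = +0.008300
Flow = −∇h = (-0.0002947 east, -0.008300 north), which points south.

S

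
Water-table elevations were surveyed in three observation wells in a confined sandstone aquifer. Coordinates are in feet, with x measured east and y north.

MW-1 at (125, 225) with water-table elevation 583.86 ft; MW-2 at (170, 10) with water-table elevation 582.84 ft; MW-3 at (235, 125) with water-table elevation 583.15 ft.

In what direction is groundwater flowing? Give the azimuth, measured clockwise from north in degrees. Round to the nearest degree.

With h = a·x + b·y + c and MW-1 as origin, the differences give:
  45·a + (-215)·b = -1.02
  110·a + (-100)·b = -0.71
Eliminate b (×(-100) and ×(-215), subtract): 19150·a = -50.650 → a = ∂h/∂x = -0.002645
Back-substitute: b = ∂h/∂y = +0.004191.
Flow direction (−∇h) has components (+0.002645 E, -0.004191 N).
Azimuth = atan2(E, N) = atan2(+0.002645, -0.004191) = 147.7° ≈ 148°.

148°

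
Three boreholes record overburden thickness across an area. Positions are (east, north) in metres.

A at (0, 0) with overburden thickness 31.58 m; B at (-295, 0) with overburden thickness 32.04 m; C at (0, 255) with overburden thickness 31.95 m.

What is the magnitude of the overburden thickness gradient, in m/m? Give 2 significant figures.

∂d/∂x = (32.04 − 31.58) / (-295 − 0) = -0.001559
∂d/∂y = (31.95 − 31.58) / (255 − 0) = +0.001451
|∇f| = √(-0.001559² + 0.001451²) = 0.00213 m/m

0.0021 m/m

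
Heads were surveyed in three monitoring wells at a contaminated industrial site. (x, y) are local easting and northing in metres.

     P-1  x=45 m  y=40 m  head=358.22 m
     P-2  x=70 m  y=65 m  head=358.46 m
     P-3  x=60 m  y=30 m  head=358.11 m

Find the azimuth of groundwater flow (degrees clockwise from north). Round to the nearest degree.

Differences from P-1: to P-2 (Δx, Δy, Δh) = (25, 25, +0.24); to P-3 = (15, -10, -0.11).
Solve a·Δx + b·Δy = Δh: det = 25·(-10) − 15·25 = -625.
∂h/∂x = [(+0.24)·(-10) − (-0.11)·25] / -625 = -0.0005600
∂h/∂y = [25·(-0.11) − 15·(+0.24)] / -625 = +0.01016
Flow direction (−∇h) has components (+0.0005600 E, -0.01016 N).
Azimuth = atan2(E, N) = atan2(+0.0005600, -0.01016) = 176.8° ≈ 177°.

177°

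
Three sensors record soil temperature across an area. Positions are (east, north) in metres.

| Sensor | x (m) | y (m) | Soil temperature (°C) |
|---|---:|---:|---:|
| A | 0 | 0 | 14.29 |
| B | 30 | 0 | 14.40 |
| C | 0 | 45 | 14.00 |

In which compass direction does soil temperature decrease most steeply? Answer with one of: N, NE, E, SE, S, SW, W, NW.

∂T/∂x = (14.40 − 14.29) / (30 − 0) = +0.003667
∂T/∂y = (14.00 − 14.29) / (45 − 0) = -0.006444
Steepest decrease is along −∇f = (-0.003667 E, +0.006444 N) → northwest.

NW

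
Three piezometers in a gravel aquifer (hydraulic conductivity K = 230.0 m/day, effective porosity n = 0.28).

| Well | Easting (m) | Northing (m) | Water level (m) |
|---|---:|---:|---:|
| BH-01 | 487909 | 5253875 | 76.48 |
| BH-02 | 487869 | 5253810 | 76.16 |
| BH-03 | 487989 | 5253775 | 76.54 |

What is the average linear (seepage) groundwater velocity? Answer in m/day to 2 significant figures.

3.8 m/day

Differences from BH-01: to BH-02 (Δx, Δy, Δh) = (-40, -65, -0.32); to BH-03 = (80, -100, +0.06).
Solve a·Δx + b·Δy = Δh: det = (-40)·(-100) − 80·(-65) = 9200.
∂h/∂x = [(-0.32)·(-100) − (+0.06)·(-65)] / 9200 = +0.003902
∂h/∂y = [(-40)·(+0.06) − 80·(-0.32)] / 9200 = +0.002522
|∇h| = √(0.003902² + 0.002522²) = 0.004646
Seepage velocity v = K·i/n = 230.0 × 0.004646 / 0.28 = 3.816 m/day.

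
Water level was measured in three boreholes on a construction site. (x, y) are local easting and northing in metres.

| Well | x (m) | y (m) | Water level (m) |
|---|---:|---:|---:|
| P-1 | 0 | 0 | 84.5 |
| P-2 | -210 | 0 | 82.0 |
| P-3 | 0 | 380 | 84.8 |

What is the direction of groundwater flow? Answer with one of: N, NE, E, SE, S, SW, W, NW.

∂h/∂x = (82.0 − 84.5) / (-210 − 0) = +0.01190
∂h/∂y = (84.8 − 84.5) / (380 − 0) = +0.0007895
Flow = −∇h = (-0.01190 east, -0.0007895 north), which points west.

W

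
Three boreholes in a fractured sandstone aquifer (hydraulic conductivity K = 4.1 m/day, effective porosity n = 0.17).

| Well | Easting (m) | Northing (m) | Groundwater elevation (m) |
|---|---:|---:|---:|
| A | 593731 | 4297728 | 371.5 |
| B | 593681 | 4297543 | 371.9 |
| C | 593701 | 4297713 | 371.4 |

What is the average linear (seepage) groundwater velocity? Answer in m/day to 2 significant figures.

Differences from A: to B (Δx, Δy, Δh) = (-50, -185, +0.4); to C = (-30, -15, -0.1).
Solve a·Δx + b·Δy = Δh: det = (-50)·(-15) − (-30)·(-185) = -4800.
∂h/∂x = [(+0.4)·(-15) − (-0.1)·(-185)] / -4800 = +0.005104
∂h/∂y = [(-50)·(-0.1) − (-30)·(+0.4)] / -4800 = -0.003542
|∇h| = √(0.005104² + -0.003542²) = 0.006213
Seepage velocity v = K·i/n = 4.1 × 0.006213 / 0.17 = 0.1498 m/day.

0.15 m/day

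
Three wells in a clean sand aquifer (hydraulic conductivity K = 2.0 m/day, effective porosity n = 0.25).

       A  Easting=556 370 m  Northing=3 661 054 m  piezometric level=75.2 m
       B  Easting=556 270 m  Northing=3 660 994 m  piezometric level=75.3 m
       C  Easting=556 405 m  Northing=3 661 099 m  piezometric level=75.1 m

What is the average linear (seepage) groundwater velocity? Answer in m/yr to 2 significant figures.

Three-point gradient (reference A): Δ to B = (-100, -60, +0.1), Δ to C = (35, 45, -0.1).
∂h/∂x = +0.0006250, ∂h/∂y = -0.002708 (det = -2400).
|∇h| = √(0.0006250² + -0.002708²) = 0.002779
Seepage velocity v = K·i/n = 2.0 × 0.002779 / 0.25 = 0.02223 m/day = 8.12 m/yr.

8.1 m/yr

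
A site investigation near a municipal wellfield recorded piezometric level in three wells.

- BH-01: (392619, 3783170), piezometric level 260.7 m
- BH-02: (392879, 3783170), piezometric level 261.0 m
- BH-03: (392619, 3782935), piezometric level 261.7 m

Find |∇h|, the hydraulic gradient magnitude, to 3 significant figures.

0.00441

∂h/∂x = (261.0 − 260.7) / (392879 − 392619) = +0.001154
∂h/∂y = (261.7 − 260.7) / (3782935 − 3783170) = -0.004255
|∇h| = √(0.001154² + -0.004255²) = 0.004409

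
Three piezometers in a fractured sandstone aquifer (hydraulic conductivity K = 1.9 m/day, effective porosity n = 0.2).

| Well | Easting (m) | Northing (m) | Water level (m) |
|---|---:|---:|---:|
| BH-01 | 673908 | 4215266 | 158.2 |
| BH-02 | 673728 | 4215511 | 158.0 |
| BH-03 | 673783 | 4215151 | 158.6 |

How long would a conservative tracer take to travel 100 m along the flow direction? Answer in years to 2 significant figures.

12 years

Taking BH-01 as reference: BH-02−BH-01 = (-180, 245, -0.2); BH-03−BH-01 = (-125, -115, +0.4).
Determinant of the coordinate differences = (-180)·(-115) − (-125)·245 = 51325.
∂h/∂x = [(-0.2)·(-115) − (+0.4)·245] / 51325 = -0.001461
∂h/∂y = [(-180)·(+0.4) − (-125)·(-0.2)] / 51325 = -0.001890
|∇h| = √(-0.001461² + -0.001890²) = 0.002389
Seepage velocity v = K·i/n = 1.9 × 0.002389 / 0.2 = 0.0227 m/day.
t = 100 / 0.0227 = 4405 days = 12.1 years.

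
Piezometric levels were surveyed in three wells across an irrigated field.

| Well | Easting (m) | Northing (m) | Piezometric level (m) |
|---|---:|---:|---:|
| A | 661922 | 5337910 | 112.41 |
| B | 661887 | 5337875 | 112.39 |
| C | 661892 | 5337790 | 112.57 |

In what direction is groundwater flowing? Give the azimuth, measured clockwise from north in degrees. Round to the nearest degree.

Taking A as reference: B−A = (-35, -35, -0.02); C−A = (-30, -120, +0.16).
Solve a·Δx + b·Δy = Δh: det = (-35)·(-120) − (-30)·(-35) = 3150.
∂h/∂x = [(-0.02)·(-120) − (+0.16)·(-35)] / 3150 = +0.002540
∂h/∂y = [(-35)·(+0.16) − (-30)·(-0.02)] / 3150 = -0.001968
Flow direction (−∇h) has components (-0.002540 E, +0.001968 N).
Azimuth = atan2(E, N) = atan2(-0.002540, +0.001968) = 307.8° ≈ 308°.

308°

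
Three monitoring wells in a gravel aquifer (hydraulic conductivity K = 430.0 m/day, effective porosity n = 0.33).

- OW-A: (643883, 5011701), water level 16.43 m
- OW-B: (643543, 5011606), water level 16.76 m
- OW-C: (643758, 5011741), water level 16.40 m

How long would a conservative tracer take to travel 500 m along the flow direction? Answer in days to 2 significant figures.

190 days

Differences from OW-A: to OW-B (Δx, Δy, Δh) = (-340, -95, +0.33); to OW-C = (-125, 40, -0.03).
Solve a·Δx + b·Δy = Δh: det = (-340)·40 − (-125)·(-95) = -25475.
∂h/∂x = [(+0.33)·40 − (-0.03)·(-95)] / -25475 = -0.0004063
∂h/∂y = [(-340)·(-0.03) − (-125)·(+0.33)] / -25475 = -0.002020
|∇h| = √(-0.0004063² + -0.002020²) = 0.00206
Seepage velocity v = K·i/n = 430.0 × 0.00206 / 0.33 = 2.684 m/day.
t = 500 / 2.684 = 186.3 days.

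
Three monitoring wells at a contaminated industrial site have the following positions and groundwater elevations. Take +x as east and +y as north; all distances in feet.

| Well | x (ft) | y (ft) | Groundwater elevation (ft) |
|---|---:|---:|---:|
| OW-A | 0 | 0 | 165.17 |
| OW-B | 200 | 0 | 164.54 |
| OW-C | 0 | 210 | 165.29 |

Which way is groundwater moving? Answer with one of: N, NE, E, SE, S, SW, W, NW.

E

∂h/∂x = (164.54 − 165.17) / (200 − 0) = -0.003150
∂h/∂y = (165.29 − 165.17) / (210 − 0) = +0.0005714
Flow = −∇h = (+0.003150 east, -0.0005714 north), which points east.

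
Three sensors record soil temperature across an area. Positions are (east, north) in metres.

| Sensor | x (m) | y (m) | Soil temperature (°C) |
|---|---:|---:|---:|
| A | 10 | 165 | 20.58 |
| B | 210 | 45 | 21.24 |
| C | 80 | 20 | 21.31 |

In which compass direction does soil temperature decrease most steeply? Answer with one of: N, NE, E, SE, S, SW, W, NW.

With T = a·x + b·y + c and A as origin, the differences give:
  200·a + (-120)·b = +0.66
  70·a + (-145)·b = +0.73
Eliminate b (×(-145) and ×(-120), subtract): -20600·a = -8.100 → a = ∂T/∂x = +0.0003932
Back-substitute: b = ∂T/∂y = -0.004845.
Steepest decrease is along −∇f = (-0.0003932 E, +0.004845 N) → north.

N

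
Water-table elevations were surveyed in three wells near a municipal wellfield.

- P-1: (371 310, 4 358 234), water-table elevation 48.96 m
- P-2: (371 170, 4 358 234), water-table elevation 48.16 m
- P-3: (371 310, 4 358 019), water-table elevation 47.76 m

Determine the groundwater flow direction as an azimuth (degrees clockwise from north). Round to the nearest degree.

226°

∂h/∂x = (48.16 − 48.96) / (371170 − 371310) = +0.005714
∂h/∂y = (47.76 − 48.96) / (4358019 − 4358234) = +0.005581
Flow direction (−∇h) has components (-0.005714 E, -0.005581 N).
Azimuth = atan2(E, N) = atan2(-0.005714, -0.005581) = 225.7° ≈ 226°.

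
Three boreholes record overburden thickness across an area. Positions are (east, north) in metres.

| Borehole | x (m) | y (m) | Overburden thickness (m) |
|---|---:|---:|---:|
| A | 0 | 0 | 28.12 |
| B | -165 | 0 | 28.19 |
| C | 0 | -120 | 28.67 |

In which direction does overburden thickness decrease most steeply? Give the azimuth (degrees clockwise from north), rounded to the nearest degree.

∂d/∂x = (28.19 − 28.12) / (-165 − 0) = -0.0004242
∂d/∂y = (28.67 − 28.12) / (-120 − 0) = -0.004583
Steepest decrease is along −∇f: components (+0.0004242 E, +0.004583 N).
Azimuth = atan2(+0.0004242, +0.004583) = 5.3° ≈ 005°.

005°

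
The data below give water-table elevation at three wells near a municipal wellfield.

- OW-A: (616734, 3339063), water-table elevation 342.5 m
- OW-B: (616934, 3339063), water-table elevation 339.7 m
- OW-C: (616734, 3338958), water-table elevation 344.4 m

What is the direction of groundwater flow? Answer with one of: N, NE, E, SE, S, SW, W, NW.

NE

∂h/∂x = (339.7 − 342.5) / (616934 − 616734) = -0.01400
∂h/∂y = (344.4 − 342.5) / (3338958 − 3339063) = -0.01810
Flow = −∇h = (+0.01400 east, +0.01810 north), which points northeast.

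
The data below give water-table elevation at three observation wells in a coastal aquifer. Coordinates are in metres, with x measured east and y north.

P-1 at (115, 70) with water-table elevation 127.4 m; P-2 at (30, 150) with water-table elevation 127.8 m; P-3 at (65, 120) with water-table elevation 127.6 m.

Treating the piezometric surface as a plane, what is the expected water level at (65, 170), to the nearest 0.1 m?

With h = a·x + b·y + c and P-1 as origin, the differences give:
  (-85)·a + 80·b = +0.4
  (-50)·a + 50·b = +0.2
Eliminate b (×50 and ×80, subtract): -250·a = 4.00 → a = ∂h/∂x = -0.01600
Back-substitute: b = ∂h/∂y = -0.01200.
h(65, 170) = 127.4 + (-0.01600)·(-50) + (-0.01200)·(100) = 127.4 +0.800 -1.200 = 127.000 m.

127.0 m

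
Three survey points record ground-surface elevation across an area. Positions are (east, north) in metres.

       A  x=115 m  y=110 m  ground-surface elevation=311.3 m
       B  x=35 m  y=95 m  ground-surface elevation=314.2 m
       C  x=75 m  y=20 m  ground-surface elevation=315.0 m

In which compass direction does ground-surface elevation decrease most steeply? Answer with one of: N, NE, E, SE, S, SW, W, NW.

With z = a·x + b·y + c and A as origin, the differences give:
  (-80)·a + (-15)·b = +2.9
  (-40)·a + (-90)·b = +3.7
Eliminate b (×(-90) and ×(-15), subtract): 6600·a = -205.50 → a = ∂z/∂x = -0.03114
Back-substitute: b = ∂z/∂y = -0.02727.
Steepest decrease is along −∇f = (+0.03114 E, +0.02727 N) → northeast.

NE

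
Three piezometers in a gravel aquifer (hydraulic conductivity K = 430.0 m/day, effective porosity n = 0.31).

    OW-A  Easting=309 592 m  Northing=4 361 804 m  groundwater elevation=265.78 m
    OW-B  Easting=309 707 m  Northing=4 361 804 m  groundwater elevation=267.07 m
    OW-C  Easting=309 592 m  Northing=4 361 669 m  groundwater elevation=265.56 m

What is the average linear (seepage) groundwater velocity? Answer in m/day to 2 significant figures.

16 m/day

∂h/∂x = (267.07 − 265.78) / (309707 − 309592) = +0.01122
∂h/∂y = (265.56 − 265.78) / (4361669 − 4361804) = +0.001630
|∇h| = √(0.01122² + 0.001630²) = 0.01134
Seepage velocity v = K·i/n = 430.0 × 0.01134 / 0.31 = 15.73 m/day.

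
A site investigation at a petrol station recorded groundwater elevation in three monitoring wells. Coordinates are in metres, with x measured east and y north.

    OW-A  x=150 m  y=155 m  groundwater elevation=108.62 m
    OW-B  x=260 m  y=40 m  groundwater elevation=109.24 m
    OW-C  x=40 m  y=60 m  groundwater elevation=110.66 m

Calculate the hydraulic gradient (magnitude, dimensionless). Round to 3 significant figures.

0.0148

With h = a·x + b·y + c and OW-A as origin, the differences give:
  110·a + (-115)·b = +0.62
  (-110)·a + (-95)·b = +2.04
Eliminate b (×(-95) and ×(-115), subtract): -23100·a = 175.700 → a = ∂h/∂x = -0.007606
Back-substitute: b = ∂h/∂y = -0.01267.
|∇h| = √(-0.007606² + -0.01267²) = 0.01478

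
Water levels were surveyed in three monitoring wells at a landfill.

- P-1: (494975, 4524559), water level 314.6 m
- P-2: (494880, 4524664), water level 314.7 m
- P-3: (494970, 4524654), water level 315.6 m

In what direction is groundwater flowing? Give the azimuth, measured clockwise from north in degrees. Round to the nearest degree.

Taking P-1 as reference: P-2−P-1 = (-95, 105, +0.1); P-3−P-1 = (-5, 95, +1.0).
Determinant of the coordinate differences = (-95)·95 − (-5)·105 = -8500.
∂h/∂x = [(+0.1)·95 − (+1.0)·105] / -8500 = +0.01124
∂h/∂y = [(-95)·(+1.0) − (-5)·(+0.1)] / -8500 = +0.01112
Flow direction (−∇h) has components (-0.01124 E, -0.01112 N).
Azimuth = atan2(E, N) = atan2(-0.01124, -0.01112) = 225.3° ≈ 225°.

225°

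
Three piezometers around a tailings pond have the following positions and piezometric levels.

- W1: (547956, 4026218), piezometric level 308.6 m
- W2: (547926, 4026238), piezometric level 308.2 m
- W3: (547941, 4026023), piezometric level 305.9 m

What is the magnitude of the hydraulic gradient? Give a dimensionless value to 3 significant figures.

Taking W1 as reference: W2−W1 = (-30, 20, -0.4); W3−W1 = (-15, -195, -2.7).
Determinant of the coordinate differences = (-30)·(-195) − (-15)·20 = 6150.
∂h/∂x = [(-0.4)·(-195) − (-2.7)·20] / 6150 = +0.02146
∂h/∂y = [(-30)·(-2.7) − (-15)·(-0.4)] / 6150 = +0.01220
|∇h| = √(0.02146² + 0.01220²) = 0.02469

0.0247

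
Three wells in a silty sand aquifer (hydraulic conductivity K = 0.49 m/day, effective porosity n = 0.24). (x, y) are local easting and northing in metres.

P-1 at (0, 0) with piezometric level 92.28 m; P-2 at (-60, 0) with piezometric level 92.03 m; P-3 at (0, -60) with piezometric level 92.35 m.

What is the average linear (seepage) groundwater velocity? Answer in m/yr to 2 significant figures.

∂h/∂x = (92.03 − 92.28) / (-60 − 0) = +0.004167
∂h/∂y = (92.35 − 92.28) / (-60 − 0) = -0.001167
|∇h| = √(0.004167² + -0.001167²) = 0.004327
Seepage velocity v = K·i/n = 0.49 × 0.004327 / 0.24 = 0.008834 m/day = 3.227 m/yr.

3.2 m/yr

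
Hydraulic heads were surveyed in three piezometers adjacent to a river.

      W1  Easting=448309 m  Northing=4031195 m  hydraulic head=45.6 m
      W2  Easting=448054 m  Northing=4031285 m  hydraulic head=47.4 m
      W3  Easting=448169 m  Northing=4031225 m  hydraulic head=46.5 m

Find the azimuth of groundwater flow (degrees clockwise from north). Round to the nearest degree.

130°

With h = a·x + b·y + c and W1 as origin, the differences give:
  (-255)·a + 90·b = +1.8
  (-140)·a + 30·b = +0.9
Eliminate b (×30 and ×90, subtract): 4950·a = -27.00 → a = ∂h/∂x = -0.005455
Back-substitute: b = ∂h/∂y = +0.004545.
Flow direction (−∇h) has components (+0.005455 E, -0.004545 N).
Azimuth = atan2(E, N) = atan2(+0.005455, -0.004545) = 129.8° ≈ 130°.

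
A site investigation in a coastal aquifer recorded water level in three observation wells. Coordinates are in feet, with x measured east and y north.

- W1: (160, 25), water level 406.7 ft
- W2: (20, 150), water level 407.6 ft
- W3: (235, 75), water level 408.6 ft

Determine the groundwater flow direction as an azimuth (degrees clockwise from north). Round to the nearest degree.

Differences from W1: to W2 (Δx, Δy, Δh) = (-140, 125, +0.9); to W3 = (75, 50, +1.9).
Determinant of the coordinate differences = (-140)·50 − 75·125 = -16375.
∂h/∂x = [(+0.9)·50 − (+1.9)·125] / -16375 = +0.01176
∂h/∂y = [(-140)·(+1.9) − 75·(+0.9)] / -16375 = +0.02037
Flow direction (−∇h) has components (-0.01176 E, -0.02037 N).
Azimuth = atan2(E, N) = atan2(-0.01176, -0.02037) = 210.0° ≈ 210°.

210°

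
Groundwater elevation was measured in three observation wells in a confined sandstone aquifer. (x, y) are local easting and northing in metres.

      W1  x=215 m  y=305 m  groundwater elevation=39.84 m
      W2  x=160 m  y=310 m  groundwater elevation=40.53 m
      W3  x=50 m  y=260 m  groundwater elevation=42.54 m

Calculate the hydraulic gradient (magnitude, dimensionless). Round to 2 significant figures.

With h = a·x + b·y + c and W1 as origin, the differences give:
  (-55)·a + 5·b = +0.69
  (-165)·a + (-45)·b = +2.70
Eliminate b (×(-45) and ×5, subtract): 3300·a = -44.550 → a = ∂h/∂x = -0.01350
Back-substitute: b = ∂h/∂y = -0.01050.
|∇h| = √(-0.01350² + -0.01050²) = 0.0171

0.017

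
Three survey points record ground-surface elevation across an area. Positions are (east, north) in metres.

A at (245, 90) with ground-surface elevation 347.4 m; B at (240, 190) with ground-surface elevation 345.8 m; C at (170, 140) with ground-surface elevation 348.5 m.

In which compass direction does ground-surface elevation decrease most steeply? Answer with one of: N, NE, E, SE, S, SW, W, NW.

Differences from A: to B (Δx, Δy, Δh) = (-5, 100, -1.6); to C = (-75, 50, +1.1).
Solve a·Δx + b·Δy = Δz: det = (-5)·50 − (-75)·100 = 7250.
∂z/∂x = [(-1.6)·50 − (+1.1)·100] / 7250 = -0.02621
∂z/∂y = [(-5)·(+1.1) − (-75)·(-1.6)] / 7250 = -0.01731
Steepest decrease is along −∇f = (+0.02621 E, +0.01731 N) → northeast.

NE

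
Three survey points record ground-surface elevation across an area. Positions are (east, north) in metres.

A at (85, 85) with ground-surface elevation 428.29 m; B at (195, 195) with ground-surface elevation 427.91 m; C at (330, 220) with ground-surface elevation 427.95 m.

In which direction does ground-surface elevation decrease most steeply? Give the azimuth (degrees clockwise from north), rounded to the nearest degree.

346°

Differences from A: to B (Δx, Δy, Δh) = (110, 110, -0.38); to C = (245, 135, -0.34).
Solve a·Δx + b·Δy = Δz: det = 110·135 − 245·110 = -12100.
∂z/∂x = [(-0.38)·135 − (-0.34)·110] / -12100 = +0.001149
∂z/∂y = [110·(-0.34) − 245·(-0.38)] / -12100 = -0.004603
Steepest decrease is along −∇f: components (-0.001149 E, +0.004603 N).
Azimuth = atan2(-0.001149, +0.004603) = 346.0° ≈ 346°.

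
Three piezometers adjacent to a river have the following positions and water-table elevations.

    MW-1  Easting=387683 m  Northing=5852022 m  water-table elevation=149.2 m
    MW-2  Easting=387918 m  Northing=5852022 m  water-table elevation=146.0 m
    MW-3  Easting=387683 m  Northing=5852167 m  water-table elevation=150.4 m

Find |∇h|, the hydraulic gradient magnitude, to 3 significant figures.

∂h/∂x = (146.0 − 149.2) / (387918 − 387683) = -0.01362
∂h/∂y = (150.4 − 149.2) / (5852167 − 5852022) = +0.008276
|∇h| = √(-0.01362² + 0.008276²) = 0.01594

0.0159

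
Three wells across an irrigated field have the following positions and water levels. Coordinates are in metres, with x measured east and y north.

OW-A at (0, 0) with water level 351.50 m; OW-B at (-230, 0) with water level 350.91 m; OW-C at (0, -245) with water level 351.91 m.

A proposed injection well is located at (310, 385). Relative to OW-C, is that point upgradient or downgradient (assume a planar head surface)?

∂h/∂x = (350.91 − 351.50) / (-230 − 0) = +0.002565
∂h/∂y = (351.91 − 351.50) / (-245 − 0) = -0.001673
Head at (310, 385) = 351.50 + (+0.002565)·(310) + (-0.001673)·(385) = 351.65 m.
That is lower than the 351.91 m at OW-C, so the point is downgradient.

downgradient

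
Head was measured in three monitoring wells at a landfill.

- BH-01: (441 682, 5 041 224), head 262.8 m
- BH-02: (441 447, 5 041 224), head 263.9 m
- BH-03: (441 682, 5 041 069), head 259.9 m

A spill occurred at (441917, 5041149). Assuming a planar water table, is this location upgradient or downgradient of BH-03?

∂h/∂x = (263.9 − 262.8) / (441447 − 441682) = -0.004681
∂h/∂y = (259.9 − 262.8) / (5041069 − 5041224) = +0.01871
Head at (441917, 5041149) = 262.8 + (-0.004681)·(235) + (+0.01871)·(-75) = 260.30 m.
That is higher than the 259.9 m at BH-03, so the point is upgradient.

upgradient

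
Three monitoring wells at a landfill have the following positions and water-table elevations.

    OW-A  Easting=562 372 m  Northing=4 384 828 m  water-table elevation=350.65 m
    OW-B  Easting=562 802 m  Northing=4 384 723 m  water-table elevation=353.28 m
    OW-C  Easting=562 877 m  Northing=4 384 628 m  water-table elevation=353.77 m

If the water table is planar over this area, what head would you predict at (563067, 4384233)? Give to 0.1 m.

355.1 m

With h = a·x + b·y + c and OW-A as origin, the differences give:
  430·a + (-105)·b = +2.63
  505·a + (-200)·b = +3.12
Eliminate b (×(-200) and ×(-105), subtract): -32975·a = -198.400 → a = ∂h/∂x = +0.006017
Back-substitute: b = ∂h/∂y = -0.0004079.
h(563067, 4384233) = 350.65 + (+0.006017)·(695) + (-0.0004079)·(-595) = 350.65 +4.182 +0.243 = 355.074 m.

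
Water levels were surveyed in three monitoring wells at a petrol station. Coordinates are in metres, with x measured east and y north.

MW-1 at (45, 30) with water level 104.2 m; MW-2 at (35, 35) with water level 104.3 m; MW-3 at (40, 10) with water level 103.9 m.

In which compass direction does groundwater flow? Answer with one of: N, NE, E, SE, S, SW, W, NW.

S

Taking MW-1 as reference: MW-2−MW-1 = (-10, 5, +0.1); MW-3−MW-1 = (-5, -20, -0.3).
Solve a·Δx + b·Δy = Δh: det = (-10)·(-20) − (-5)·5 = 225.
∂h/∂x = [(+0.1)·(-20) − (-0.3)·5] / 225 = -0.002222
∂h/∂y = [(-10)·(-0.3) − (-5)·(+0.1)] / 225 = +0.01556
Flow = −∇h = (+0.002222 east, -0.01556 north), which points south.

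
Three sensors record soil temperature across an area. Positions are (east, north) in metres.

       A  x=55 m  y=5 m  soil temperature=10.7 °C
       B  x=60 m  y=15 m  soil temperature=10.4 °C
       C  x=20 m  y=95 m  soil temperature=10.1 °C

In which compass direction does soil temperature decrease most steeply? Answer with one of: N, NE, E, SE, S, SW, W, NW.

With T = a·x + b·y + c and A as origin, the differences give:
  5·a + 10·b = -0.3
  (-35)·a + 90·b = -0.6
Eliminate b (×90 and ×10, subtract): 800·a = -21.00 → a = ∂T/∂x = -0.02625
Back-substitute: b = ∂T/∂y = -0.01687.
Steepest decrease is along −∇f = (+0.02625 E, +0.01687 N) → northeast.

NE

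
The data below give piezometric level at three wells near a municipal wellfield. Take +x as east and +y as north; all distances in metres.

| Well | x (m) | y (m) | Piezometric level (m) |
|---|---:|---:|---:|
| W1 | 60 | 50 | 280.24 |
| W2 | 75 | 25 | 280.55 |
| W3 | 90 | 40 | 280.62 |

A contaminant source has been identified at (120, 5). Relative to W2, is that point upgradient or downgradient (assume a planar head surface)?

upgradient

With h = a·x + b·y + c and W1 as origin, the differences give:
  15·a + (-25)·b = +0.31
  30·a + (-10)·b = +0.38
Eliminate b (×(-10) and ×(-25), subtract): 600·a = 6.400 → a = ∂h/∂x = +0.01067
Back-substitute: b = ∂h/∂y = -0.006000.
Head at (120, 5) = 280.24 + (+0.01067)·(60) + (-0.006000)·(-45) = 281.15 m.
That is higher than the 280.55 m at W2, so the point is upgradient.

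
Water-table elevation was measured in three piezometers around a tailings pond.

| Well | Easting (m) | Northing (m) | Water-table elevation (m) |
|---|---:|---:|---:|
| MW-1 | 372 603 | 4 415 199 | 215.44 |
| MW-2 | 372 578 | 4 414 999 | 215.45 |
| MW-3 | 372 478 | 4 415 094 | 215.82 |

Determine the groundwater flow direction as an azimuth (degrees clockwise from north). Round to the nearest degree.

With h = a·x + b·y + c and MW-1 as origin, the differences give:
  (-25)·a + (-200)·b = +0.01
  (-125)·a + (-105)·b = +0.38
Eliminate b (×(-105) and ×(-200), subtract): -22375·a = 74.950 → a = ∂h/∂x = -0.003350
Back-substitute: b = ∂h/∂y = +0.0003687.
Flow direction (−∇h) has components (+0.003350 E, -0.0003687 N).
Azimuth = atan2(E, N) = atan2(+0.003350, -0.0003687) = 96.3° ≈ 096°.

096°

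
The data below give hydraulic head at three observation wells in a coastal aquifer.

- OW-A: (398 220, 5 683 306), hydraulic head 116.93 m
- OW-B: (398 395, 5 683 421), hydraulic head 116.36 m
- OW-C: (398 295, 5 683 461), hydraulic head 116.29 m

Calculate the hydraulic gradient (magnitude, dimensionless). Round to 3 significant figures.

0.00383

Differences from OW-A: to OW-B (Δx, Δy, Δh) = (175, 115, -0.57); to OW-C = (75, 155, -0.64).
Determinant of the coordinate differences = 175·155 − 75·115 = 18500.
∂h/∂x = [(-0.57)·155 − (-0.64)·115] / 18500 = -0.0007973
∂h/∂y = [175·(-0.64) − 75·(-0.57)] / 18500 = -0.003743
|∇h| = √(-0.0007973² + -0.003743²) = 0.003827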